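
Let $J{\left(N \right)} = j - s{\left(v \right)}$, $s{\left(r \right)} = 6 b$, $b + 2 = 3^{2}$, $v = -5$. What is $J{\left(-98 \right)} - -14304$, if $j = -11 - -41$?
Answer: $14292$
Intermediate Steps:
$b = 7$ ($b = -2 + 3^{2} = -2 + 9 = 7$)
$j = 30$ ($j = -11 + 41 = 30$)
$s{\left(r \right)} = 42$ ($s{\left(r \right)} = 6 \cdot 7 = 42$)
$J{\left(N \right)} = -12$ ($J{\left(N \right)} = 30 - 42 = -12$)
$J{\left(-98 \right)} - -14304 = -12 - -14304 = -12 + 14304 = 14292$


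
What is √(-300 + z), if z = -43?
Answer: 7*I*√7 ≈ 18.52*I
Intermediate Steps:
√(-300 + z) = √(-300 - 43) = √(-343) = 7*I*√7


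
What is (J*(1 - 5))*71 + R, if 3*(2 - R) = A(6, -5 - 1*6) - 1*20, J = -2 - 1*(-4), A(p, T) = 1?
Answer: -1679/3 ≈ -559.67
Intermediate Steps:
J = 2 (J = -2 + 4 = 2)
R = 25/3 (R = 2 - (1 - 1*20)/3 = 2 - (1 - 20)/3 = 2 - 1/3*(-19) = 2 + 19/3 = 25/3 ≈ 8.3333)
(J*(1 - 5))*71 + R = (2*(1 - 5))*71 + 25/3 = (2*(-4))*71 + 25/3 = -8*71 + 25/3 = -568 + 25/3 = -1679/3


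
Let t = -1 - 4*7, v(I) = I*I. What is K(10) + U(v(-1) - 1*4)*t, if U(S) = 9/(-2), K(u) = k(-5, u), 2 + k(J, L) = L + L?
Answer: 297/2 ≈ 148.50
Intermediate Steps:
k(J, L) = -2 + 2*L (k(J, L) = -2 + (L + L) = -2 + 2*L)
v(I) = I**2
K(u) = -2 + 2*u
t = -29 (t = -1 - 28 = -29)
U(S) = -9/2 (U(S) = 9*(-1/2) = -9/2)
K(10) + U(v(-1) - 1*4)*t = (-2 + 2*10) - 9/2*(-29) = (-2 + 20) + 261/2 = 18 + 261/2 = 297/2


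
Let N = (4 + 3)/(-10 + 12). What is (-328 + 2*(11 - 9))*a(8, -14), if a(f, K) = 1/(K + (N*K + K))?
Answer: 324/77 ≈ 4.2078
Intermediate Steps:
N = 7/2 ≈ 3.5000
a(f, K) = 2/(11*K) (a(f, K) = 1/(K + (7*K/2 + K)) = 1/(K + 9*K/2) = 1/(11*K/2) = 2/(11*K))
(-328 + 2*(11 - 9))*a(8, -14) = (-328 + 2*(11 - 9))*((2/11)/(-14)) = (-328 + 2*2)*((2/11)*(-1/14)) = (-328 + 4)*(-1/77) = -324*(-1/77) = 324/77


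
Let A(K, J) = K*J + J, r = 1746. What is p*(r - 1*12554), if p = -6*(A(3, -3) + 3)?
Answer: -583632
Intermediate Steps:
A(K, J) = J + J*K (A(K, J) = J*K + J = J + J*K)
p = 54 (p = -6*(-3*(1 + 3) + 3) = -6*(-3*4 + 3) = -6*(-12 + 3) = -6*(-9) = 54)
p*(r - 1*12554) = 54*(1746 - 1*12554) = 54*(1746 - 12554) = 54*(-10808) = -583632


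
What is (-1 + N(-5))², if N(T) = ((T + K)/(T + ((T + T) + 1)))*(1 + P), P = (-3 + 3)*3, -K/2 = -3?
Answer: 225/196 ≈ 1.1480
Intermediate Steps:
K = 6 (K = -2*(-3) = 6)
P = 0 (P = 0*3 = 0)
N(T) = (6 + T)/(1 + 3*T) (N(T) = ((T + 6)/(T + ((T + T) + 1)))*(1 + 0) = ((6 + T)/(T + (2*T + 1)))*1 = ((6 + T)/(T + (1 + 2*T)))*1 = ((6 + T)/(1 + 3*T))*1 = (6 + T)/(1 + 3*T))
(-1 + N(-5))² = (-1 + (6 - 5)/(1 + 3*(-5)))² = (-1 + 1/(1 - 15))² = (-1 + 1/(-14))² = (-1 - 1/14*1)² = (-1 - 1/14)² = (-15/14)² = 225/196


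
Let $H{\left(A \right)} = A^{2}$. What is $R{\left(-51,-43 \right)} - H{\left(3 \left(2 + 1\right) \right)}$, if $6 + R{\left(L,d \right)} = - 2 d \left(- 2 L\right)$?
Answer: $8685$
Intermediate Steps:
$R{\left(L,d \right)} = -6 + 4 L d$ ($R{\left(L,d \right)} = -6 + - 2 d \left(- 2 L\right) = -6 + 4 L d$)
$R{\left(-51,-43 \right)} - H{\left(3 \left(2 + 1\right) \right)} = \left(-6 + 4 \left(-51\right) \left(-43\right)\right) - \left(3 \left(2 + 1\right)\right)^{2} = \left(-6 + 8772\right) - \left(3 \cdot 3\right)^{2} = 8766 - 9^{2} = 8766 - 81 = 8685$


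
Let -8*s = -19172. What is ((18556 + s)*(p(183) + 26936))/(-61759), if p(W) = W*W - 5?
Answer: -1265950050/61759 ≈ -20498.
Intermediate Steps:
s = 4793/2 (s = -⅛*(-19172) = 4793/2 ≈ 2396.5)
p(W) = -5 + W² (p(W) = W² - 5 = -5 + W²)
((18556 + s)*(p(183) + 26936))/(-61759) = ((18556 + 4793/2)*((-5 + 183²) + 26936))/(-61759) = (41905*((-5 + 33489) + 26936)/2)*(-1/61759) = (41905*(33484 + 26936)/2)*(-1/61759) = ((41905/2)*60420)*(-1/61759) = 1265950050*(-1/61759) = -1265950050/61759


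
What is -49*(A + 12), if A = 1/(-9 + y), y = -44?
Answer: -31115/53 ≈ -587.08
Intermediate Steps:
A = -1/53 (A = 1/(-9 - 44) = 1/(-53) = -1/53 ≈ -0.018868)
-49*(A + 12) = -49*(-1/53 + 12) = -49*635/53 = -31115/53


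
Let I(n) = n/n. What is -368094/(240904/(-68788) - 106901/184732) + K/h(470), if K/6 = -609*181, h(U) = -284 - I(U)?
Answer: 37982863492185734/410528121085 ≈ 92522.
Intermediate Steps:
I(n) = 1
h(U) = -285 (h(U) = -284 - 1*1 = -284 - 1 = -285)
K = -661374 (K = 6*(-609*181) = 6*(-110229) = -661374)
-368094/(240904/(-68788) - 106901/184732) + K/h(470) = -368094/(240904/(-68788) - 106901/184732) - 661374/(-285) = -368094/(240904*(-1/68788) - 106901*1/184732) - 661374*(-1/285) = -368094/(-60226/17197 - 106901/184732) + 220458/95 = -368094/(-12964045929/3176836204) + 220458/95 = -368094*(-3176836204/12964045929) + 220458/95 = 389791448558392/4321348643 + 220458/95 = 37982863492185734/410528121085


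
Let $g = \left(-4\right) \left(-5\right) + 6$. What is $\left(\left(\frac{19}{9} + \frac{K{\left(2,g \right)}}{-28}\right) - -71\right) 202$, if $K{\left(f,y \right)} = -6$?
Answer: $\frac{933139}{63} \approx 14812.0$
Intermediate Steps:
$g = 26$ ($g = 20 + 6 = 26$)
$\left(\left(\frac{19}{9} + \frac{K{\left(2,g \right)}}{-28}\right) - -71\right) 202 = \left(\left(\frac{19}{9} - \frac{6}{-28}\right) - -71\right) 202 = \left(\left(19 \cdot \frac{1}{9} - - \frac{3}{14}\right) + 71\right) 202 = \left(\left(\frac{19}{9} + \frac{3}{14}\right) + 71\right) 202 = \left(\frac{293}{126} + 71\right) 202 = \frac{9239}{126} \cdot 202 = \frac{933139}{63}$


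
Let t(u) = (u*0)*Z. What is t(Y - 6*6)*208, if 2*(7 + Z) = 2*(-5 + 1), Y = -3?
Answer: 0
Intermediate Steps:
Z = -11 (Z = -7 + (2*(-5 + 1))/2 = -7 + (2*(-4))/2 = -7 + (½)*(-8) = -7 - 4 = -11)
t(u) = 0 (t(u) = (u*0)*(-11) = 0*(-11) = 0)
t(Y - 6*6)*208 = 0*208 = 0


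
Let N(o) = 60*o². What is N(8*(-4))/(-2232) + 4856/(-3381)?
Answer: -3035656/104811 ≈ -28.963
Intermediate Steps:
N(8*(-4))/(-2232) + 4856/(-3381) = (60*(8*(-4))²)/(-2232) + 4856/(-3381) = (60*(-32)²)*(-1/2232) + 4856*(-1/3381) = (60*1024)*(-1/2232) - 4856/3381 = 61440*(-1/2232) - 4856/3381 = -2560/93 - 4856/3381 = -3035656/104811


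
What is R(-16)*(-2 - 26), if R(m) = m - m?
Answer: 0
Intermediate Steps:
R(m) = 0
R(-16)*(-2 - 26) = 0*(-2 - 26) = 0*(-28) = 0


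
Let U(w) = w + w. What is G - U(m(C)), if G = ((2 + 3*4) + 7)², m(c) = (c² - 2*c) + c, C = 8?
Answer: 329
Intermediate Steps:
m(c) = c² - c
U(w) = 2*w
G = 441 (G = ((2 + 12) + 7)² = (14 + 7)² = 21² = 441)
G - U(m(C)) = 441 - 2*8*(-1 + 8) = 441 - 2*8*7 = 441 - 2*56 = 441 - 1*112 = 441 - 112 = 329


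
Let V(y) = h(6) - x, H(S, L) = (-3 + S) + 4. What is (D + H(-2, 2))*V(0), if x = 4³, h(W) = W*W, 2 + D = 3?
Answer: 0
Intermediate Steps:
D = 1 (D = -2 + 3 = 1)
h(W) = W²
H(S, L) = 1 + S
x = 64
V(y) = -28 (V(y) = 6² - 1*64 = 36 - 64 = -28)
(D + H(-2, 2))*V(0) = (1 + (1 - 2))*(-28) = (1 - 1)*(-28) = 0*(-28) = 0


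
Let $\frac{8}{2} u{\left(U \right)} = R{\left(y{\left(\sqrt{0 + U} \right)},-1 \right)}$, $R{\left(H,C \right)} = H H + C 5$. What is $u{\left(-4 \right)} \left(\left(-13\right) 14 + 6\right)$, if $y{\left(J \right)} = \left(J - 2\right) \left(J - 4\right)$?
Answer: $5852 + 4224 i \approx 5852.0 + 4224.0 i$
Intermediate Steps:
$y{\left(J \right)} = \left(-4 + J\right) \left(-2 + J\right)$ ($y{\left(J \right)} = \left(-2 + J\right) \left(-4 + J\right) = \left(-4 + J\right) \left(-2 + J\right)$)
$R{\left(H,C \right)} = H^{2} + 5 C$
$u{\left(U \right)} = - \frac{5}{4} + \frac{\left(8 + U - 6 \sqrt{U}\right)^{2}}{4}$ ($u{\left(U \right)} = \frac{\left(8 + \left(\sqrt{0 + U}\right)^{2} - 6 \sqrt{0 + U}\right)^{2} + 5 \left(-1\right)}{4} = \frac{\left(8 + \left(\sqrt{U}\right)^{2} - 6 \sqrt{U}\right)^{2} - 5}{4} = \frac{\left(8 + U - 6 \sqrt{U}\right)^{2} - 5}{4} = \frac{-5 + \left(8 + U - 6 \sqrt{U}\right)^{2}}{4} = - \frac{5}{4} + \frac{\left(8 + U - 6 \sqrt{U}\right)^{2}}{4}$)
$u{\left(-4 \right)} \left(\left(-13\right) 14 + 6\right) = \left(- \frac{5}{4} + \frac{\left(8 - 4 - 6 \sqrt{-4}\right)^{2}}{4}\right) \left(\left(-13\right) 14 + 6\right) = \left(- \frac{5}{4} + \frac{\left(8 - 4 - 6 \cdot 2 i\right)^{2}}{4}\right) \left(-182 + 6\right) = \left(- \frac{5}{4} + \frac{\left(8 - 4 - 12 i\right)^{2}}{4}\right) \left(-176\right) = \left(- \frac{5}{4} + \frac{\left(4 - 12 i\right)^{2}}{4}\right) \left(-176\right) = 220 - 44 \left(4 - 12 i\right)^{2}$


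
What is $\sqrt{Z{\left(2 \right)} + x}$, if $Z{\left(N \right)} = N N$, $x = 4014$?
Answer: $7 \sqrt{82} \approx 63.388$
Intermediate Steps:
$Z{\left(N \right)} = N^{2}$
$\sqrt{Z{\left(2 \right)} + x} = \sqrt{2^{2} + 4014} = \sqrt{4 + 4014} = \sqrt{4018} = 7 \sqrt{82}$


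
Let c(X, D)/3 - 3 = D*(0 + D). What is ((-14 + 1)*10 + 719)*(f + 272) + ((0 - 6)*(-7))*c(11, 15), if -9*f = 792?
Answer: 137104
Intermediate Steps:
f = -88 (f = -1/9*792 = -88)
c(X, D) = 9 + 3*D**2 (c(X, D) = 9 + 3*(D*(0 + D)) = 9 + 3*(D*D) = 9 + 3*D**2)
((-14 + 1)*10 + 719)*(f + 272) + ((0 - 6)*(-7))*c(11, 15) = ((-14 + 1)*10 + 719)*(-88 + 272) + ((0 - 6)*(-7))*(9 + 3*15**2) = (-13*10 + 719)*184 + (-6*(-7))*(9 + 3*225) = (-130 + 719)*184 + 42*(9 + 675) = 589*184 + 42*684 = 108376 + 28728 = 137104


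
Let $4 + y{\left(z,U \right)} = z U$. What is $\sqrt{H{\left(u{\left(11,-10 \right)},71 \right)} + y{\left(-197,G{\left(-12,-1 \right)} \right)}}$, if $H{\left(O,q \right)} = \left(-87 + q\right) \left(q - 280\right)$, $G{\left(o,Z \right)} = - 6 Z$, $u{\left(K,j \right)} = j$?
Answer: $\sqrt{2158} \approx 46.454$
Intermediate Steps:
$H{\left(O,q \right)} = \left(-280 + q\right) \left(-87 + q\right)$ ($H{\left(O,q \right)} = \left(-87 + q\right) \left(-280 + q\right) = \left(-280 + q\right) \left(-87 + q\right)$)
$y{\left(z,U \right)} = -4 + U z$ ($y{\left(z,U \right)} = -4 + z U = -4 + U z$)
$\sqrt{H{\left(u{\left(11,-10 \right)},71 \right)} + y{\left(-197,G{\left(-12,-1 \right)} \right)}} = \sqrt{\left(24360 + 71^{2} - 26057\right) + \left(-4 + \left(-6\right) \left(-1\right) \left(-197\right)\right)} = \sqrt{\left(24360 + 5041 - 26057\right) + \left(-4 + 6 \left(-197\right)\right)} = \sqrt{3344 - 1186} = \sqrt{2158}$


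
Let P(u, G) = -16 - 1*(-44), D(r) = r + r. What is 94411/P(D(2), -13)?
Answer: 94411/28 ≈ 3371.8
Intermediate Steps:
D(r) = 2*r
P(u, G) = 28 (P(u, G) = -16 + 44 = 28)
94411/P(D(2), -13) = 94411/28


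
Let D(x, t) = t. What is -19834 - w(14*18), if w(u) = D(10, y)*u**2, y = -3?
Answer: 170678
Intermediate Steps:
w(u) = -3*u**2
-19834 - w(14*18) = -19834 - (-3)*(14*18)**2 = -19834 - (-3)*252**2 = -19834 - (-3)*63504 = -19834 - 1*(-190512) = -19834 + 190512 = 170678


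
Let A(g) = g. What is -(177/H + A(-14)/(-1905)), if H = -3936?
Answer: 94027/2499360 ≈ 0.037620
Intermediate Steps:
-(177/H + A(-14)/(-1905)) = -(177/(-3936) - 14/(-1905)) = -(177*(-1/3936) - 14*(-1/1905)) = -(-59/1312 + 14/1905) = -1*(-94027/2499360) = 94027/2499360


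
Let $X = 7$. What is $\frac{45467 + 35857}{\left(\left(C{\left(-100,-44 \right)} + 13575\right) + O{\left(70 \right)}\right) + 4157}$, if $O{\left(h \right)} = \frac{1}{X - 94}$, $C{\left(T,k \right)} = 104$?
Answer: $\frac{7075188}{1551731} \approx 4.5595$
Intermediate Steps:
$O{\left(h \right)} = - \frac{1}{87}$ ($O{\left(h \right)} = \frac{1}{7 - 94} = \frac{1}{-87} = - \frac{1}{87}$)
$\frac{45467 + 35857}{\left(\left(C{\left(-100,-44 \right)} + 13575\right) + O{\left(70 \right)}\right) + 4157} = \frac{45467 + 35857}{\left(\left(104 + 13575\right) - \frac{1}{87}\right) + 4157} = \frac{81324}{\left(13679 - \frac{1}{87}\right) + 4157} = \frac{81324}{\frac{1190072}{87} + 4157} = \frac{81324}{\frac{1551731}{87}} = 81324 \cdot \frac{87}{1551731} = \frac{7075188}{1551731}$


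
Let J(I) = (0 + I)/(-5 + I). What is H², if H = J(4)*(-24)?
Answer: 9216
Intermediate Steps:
J(I) = I/(-5 + I)
H = 96 (H = (4/(-5 + 4))*(-24) = (4/(-1))*(-24) = (4*(-1))*(-24) = -4*(-24) = 96)
H² = 96² = 9216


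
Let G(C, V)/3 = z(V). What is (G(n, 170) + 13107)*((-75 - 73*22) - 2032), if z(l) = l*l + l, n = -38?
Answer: -372477021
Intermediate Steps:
z(l) = l + l² (z(l) = l² + l = l + l²)
G(C, V) = 3*V*(1 + V) (G(C, V) = 3*(V*(1 + V)) = 3*V*(1 + V))
(G(n, 170) + 13107)*((-75 - 73*22) - 2032) = (3*170*(1 + 170) + 13107)*((-75 - 73*22) - 2032) = (3*170*171 + 13107)*((-75 - 1606) - 2032) = (87210 + 13107)*(-1681 - 2032) = 100317*(-3713) = -372477021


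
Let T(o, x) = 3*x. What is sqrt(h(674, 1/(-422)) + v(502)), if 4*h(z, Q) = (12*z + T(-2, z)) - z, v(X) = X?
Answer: sqrt(2861) ≈ 53.488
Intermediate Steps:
h(z, Q) = 7*z/2 (h(z, Q) = ((12*z + 3*z) - z)/4 = (15*z - z)/4 = (14*z)/4 = 7*z/2)
sqrt(h(674, 1/(-422)) + v(502)) = sqrt((7/2)*674 + 502) = sqrt(2359 + 502) = sqrt(2861)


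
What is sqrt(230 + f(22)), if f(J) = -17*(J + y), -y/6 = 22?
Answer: 10*sqrt(21) ≈ 45.826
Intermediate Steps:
y = -132 (y = -6*22 = -132)
f(J) = 2244 - 17*J (f(J) = -17*(J - 132) = -17*(-132 + J) = 2244 - 17*J)
sqrt(230 + f(22)) = sqrt(230 + (2244 - 17*22)) = sqrt(230 + (2244 - 374)) = sqrt(230 + 1870) = sqrt(2100) = 10*sqrt(21)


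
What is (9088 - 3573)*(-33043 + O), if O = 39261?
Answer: 34292270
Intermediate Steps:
(9088 - 3573)*(-33043 + O) = (9088 - 3573)*(-33043 + 39261) = 5515*6218 = 34292270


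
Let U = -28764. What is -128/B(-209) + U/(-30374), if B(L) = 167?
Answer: 457858/2536229 ≈ 0.18053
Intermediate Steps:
-128/B(-209) + U/(-30374) = -128/167 - 28764/(-30374) = -128*1/167 - 28764*(-1/30374) = -128/167 + 14382/15187 = 457858/2536229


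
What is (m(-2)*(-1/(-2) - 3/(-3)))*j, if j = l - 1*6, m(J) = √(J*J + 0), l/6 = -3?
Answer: -72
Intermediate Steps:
l = -18 (l = 6*(-3) = -18)
m(J) = √(J²) (m(J) = √(J² + 0) = √(J²))
j = -24 (j = -18 - 1*6 = -18 - 6 = -24)
(m(-2)*(-1/(-2) - 3/(-3)))*j = (√((-2)²)*(-1/(-2) - 3/(-3)))*(-24) = (√4*(-1*(-½) - 3*(-⅓)))*(-24) = (2*(½ + 1))*(-24) = (2*(3/2))*(-24) = 3*(-24) = -72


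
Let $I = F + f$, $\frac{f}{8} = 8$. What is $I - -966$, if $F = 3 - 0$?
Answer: $1033$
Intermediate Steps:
$f = 64$ ($f = 8 \cdot 8 = 64$)
$F = 3$ ($F = 3 + 0 = 3$)
$I = 67$ ($I = 3 + 64 = 67$)
$I - -966 = 67 - -966 = 67 + 966 = 1033$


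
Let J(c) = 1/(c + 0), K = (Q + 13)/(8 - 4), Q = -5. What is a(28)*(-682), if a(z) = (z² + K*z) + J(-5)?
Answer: -2863718/5 ≈ -5.7274e+5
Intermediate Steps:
K = 2 (K = (-5 + 13)/(8 - 4) = 8/4 = 8*(¼) = 2)
J(c) = 1/c
a(z) = -⅕ + z² + 2*z (a(z) = (z² + 2*z) + 1/(-5) = (z² + 2*z) - ⅕ = -⅕ + z² + 2*z)
a(28)*(-682) = (-⅕ + 28² + 2*28)*(-682) = (-⅕ + 784 + 56)*(-682) = (4199/5)*(-682) = -2863718/5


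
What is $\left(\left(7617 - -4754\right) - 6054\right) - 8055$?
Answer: $-1738$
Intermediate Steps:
$\left(\left(7617 - -4754\right) - 6054\right) - 8055 = \left(\left(7617 + 4754\right) - 6054\right) - 8055 = \left(12371 - 6054\right) - 8055 = 6317 - 8055 = -1738$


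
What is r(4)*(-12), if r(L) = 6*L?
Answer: -288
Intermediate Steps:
r(4)*(-12) = (6*4)*(-12) = 24*(-12) = -288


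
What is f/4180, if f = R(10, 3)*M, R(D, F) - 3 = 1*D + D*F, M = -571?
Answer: -24553/4180 ≈ -5.8739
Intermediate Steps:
R(D, F) = 3 + D + D*F (R(D, F) = 3 + (1*D + D*F) = 3 + (D + D*F) = 3 + D + D*F)
f = -24553 (f = (3 + 10 + 10*3)*(-571) = (3 + 10 + 30)*(-571) = 43*(-571) = -24553)
f/4180 = -24553/4180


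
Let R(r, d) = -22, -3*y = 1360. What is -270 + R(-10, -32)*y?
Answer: 29110/3 ≈ 9703.3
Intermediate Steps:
y = -1360/3 (y = -1/3*1360 = -1360/3 ≈ -453.33)
-270 + R(-10, -32)*y = -270 - 22*(-1360/3) = -270 + 29920/3 = 29110/3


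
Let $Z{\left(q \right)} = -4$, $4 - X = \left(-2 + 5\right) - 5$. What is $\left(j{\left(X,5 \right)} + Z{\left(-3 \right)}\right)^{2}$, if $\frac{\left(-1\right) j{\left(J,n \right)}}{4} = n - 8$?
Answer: $64$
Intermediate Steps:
$X = 6$ ($X = 4 - \left(\left(-2 + 5\right) - 5\right) = 4 - \left(3 - 5\right) = 4 - -2 = 4 + 2 = 6$)
$j{\left(J,n \right)} = 32 - 4 n$ ($j{\left(J,n \right)} = - 4 \left(n - 8\right) = - 4 \left(-8 + n\right) = 32 - 4 n$)
$\left(j{\left(X,5 \right)} + Z{\left(-3 \right)}\right)^{2} = \left(\left(32 - 20\right) - 4\right)^{2} = \left(12 - 4\right)^{2} = 8^{2} = 64$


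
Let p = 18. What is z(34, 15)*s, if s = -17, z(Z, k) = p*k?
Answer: -4590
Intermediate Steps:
z(Z, k) = 18*k
z(34, 15)*s = (18*15)*(-17) = 270*(-17) = -4590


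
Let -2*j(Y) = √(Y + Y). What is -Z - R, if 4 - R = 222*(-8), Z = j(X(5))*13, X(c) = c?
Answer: -1780 + 13*√10/2 ≈ -1759.4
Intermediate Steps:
j(Y) = -√2*√Y/2 (j(Y) = -√(Y + Y)/2 = -√2*√Y/2)
Z = -13*√10/2 (Z = -√2*√5/2*13 = -√10/2*13 = -13*√10/2 ≈ -20.555)
R = 1780 (R = 4 - 222*(-8) = 4 - 1*(-1776) = 4 + 1776 = 1780)
-Z - R = -(-13)*√10/2 - 1*1780 = 13*√10/2 - 1780 = -1780 + 13*√10/2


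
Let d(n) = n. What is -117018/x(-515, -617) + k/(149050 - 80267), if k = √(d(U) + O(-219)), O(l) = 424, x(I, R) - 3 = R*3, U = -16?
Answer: 1773/28 + 2*√102/68783 ≈ 63.322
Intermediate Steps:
x(I, R) = 3 + 3*R (x(I, R) = 3 + R*3 = 3 + 3*R)
k = 2*√102 (k = √(-16 + 424) = √408 = 2*√102 ≈ 20.199)
-117018/x(-515, -617) + k/(149050 - 80267) = -117018/(3 + 3*(-617)) + (2*√102)/(149050 - 80267) = -117018/(3 - 1851) + (2*√102)/68783 = -117018/(-1848) + (2*√102)*(1/68783) = -117018*(-1/1848) + 2*√102/68783 = 1773/28 + 2*√102/68783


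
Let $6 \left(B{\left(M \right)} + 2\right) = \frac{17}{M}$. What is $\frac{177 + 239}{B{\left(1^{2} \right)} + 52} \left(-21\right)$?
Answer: $- \frac{52416}{317} \approx -165.35$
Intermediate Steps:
$B{\left(M \right)} = -2 + \frac{17}{6 M}$ ($B{\left(M \right)} = -2 + \frac{17 \frac{1}{M}}{6} = -2 + \frac{17}{6 M}$)
$\frac{177 + 239}{B{\left(1^{2} \right)} + 52} \left(-21\right) = \frac{177 + 239}{\left(-2 + \frac{17}{6 \cdot 1^{2}}\right) + 52} \left(-21\right) = \frac{416}{\left(-2 + \frac{17}{6 \cdot 1}\right) + 52} \left(-21\right) = \frac{416}{\left(-2 + \frac{17}{6} \cdot 1\right) + 52} \left(-21\right) = \frac{416}{\left(-2 + \frac{17}{6}\right) + 52} \left(-21\right) = \frac{416}{\frac{5}{6} + 52} \left(-21\right) = \frac{416}{\frac{317}{6}} \left(-21\right) = 416 \cdot \frac{6}{317} \left(-21\right) = \frac{2496}{317} \left(-21\right) = - \frac{52416}{317}$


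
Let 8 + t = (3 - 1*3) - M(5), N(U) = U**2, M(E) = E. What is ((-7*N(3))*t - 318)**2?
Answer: 251001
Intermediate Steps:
t = -13 (t = -8 + ((3 - 1*3) - 1*5) = -8 + ((3 - 3) - 5) = -8 + (0 - 5) = -8 - 5 = -13)
((-7*N(3))*t - 318)**2 = (-7*3**2*(-13) - 318)**2 = (-7*9*(-13) - 318)**2 = (-63*(-13) - 318)**2 = (819 - 318)**2 = 501**2 = 251001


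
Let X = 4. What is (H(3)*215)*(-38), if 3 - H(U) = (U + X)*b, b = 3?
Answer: 147060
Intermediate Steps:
H(U) = -9 - 3*U (H(U) = 3 - (U + 4)*3 = 3 - (4 + U)*3 = 3 - (12 + 3*U) = 3 + (-12 - 3*U) = -9 - 3*U)
(H(3)*215)*(-38) = ((-9 - 3*3)*215)*(-38) = ((-9 - 9)*215)*(-38) = -18*215*(-38) = -3870*(-38) = 147060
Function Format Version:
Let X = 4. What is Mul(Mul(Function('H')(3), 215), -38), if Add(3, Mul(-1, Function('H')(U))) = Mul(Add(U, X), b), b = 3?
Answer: 147060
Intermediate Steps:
Function('H')(U) = Add(-9, Mul(-3, U)) (Function('H')(U) = Add(3, Mul(-1, Mul(Add(U, 4), 3))) = Add(3, Mul(-1, Mul(Add(4, U), 3))) = Add(3, Mul(-1, Add(12, Mul(3, U)))) = Add(3, Add(-12, Mul(-3, U))) = Add(-9, Mul(-3, U)))
Mul(Mul(Function('H')(3), 215), -38) = Mul(Mul(Add(-9, Mul(-3, 3)), 215), -38) = Mul(Mul(Add(-9, -9), 215), -38) = Mul(Mul(-18, 215), -38) = Mul(-3870, -38) = 147060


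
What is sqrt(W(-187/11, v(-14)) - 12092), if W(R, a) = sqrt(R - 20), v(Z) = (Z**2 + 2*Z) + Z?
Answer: sqrt(-12092 + I*sqrt(37)) ≈ 0.0277 + 109.96*I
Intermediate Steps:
v(Z) = Z**2 + 3*Z
W(R, a) = sqrt(-20 + R)
sqrt(W(-187/11, v(-14)) - 12092) = sqrt(sqrt(-20 - 187/11) - 12092) = sqrt(sqrt(-20 - 187*1/11) - 12092) = sqrt(sqrt(-20 - 17) - 12092) = sqrt(sqrt(-37) - 12092) = sqrt(I*sqrt(37) - 12092) = sqrt(-12092 + I*sqrt(37))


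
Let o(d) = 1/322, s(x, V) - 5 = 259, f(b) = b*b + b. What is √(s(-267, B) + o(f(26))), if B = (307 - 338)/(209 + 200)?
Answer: √27372898/322 ≈ 16.248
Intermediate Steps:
f(b) = b + b² (f(b) = b² + b = b + b²)
B = -31/409 ≈ -0.075795
s(x, V) = 264 (s(x, V) = 5 + 259 = 264)
o(d) = 1/322
√(s(-267, B) + o(f(26))) = √(264 + 1/322) = √(85009/322) = √27372898/322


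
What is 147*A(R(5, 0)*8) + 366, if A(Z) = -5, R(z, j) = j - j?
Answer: -369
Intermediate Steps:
R(z, j) = 0
147*A(R(5, 0)*8) + 366 = 147*(-5) + 366 = -735 + 366 = -369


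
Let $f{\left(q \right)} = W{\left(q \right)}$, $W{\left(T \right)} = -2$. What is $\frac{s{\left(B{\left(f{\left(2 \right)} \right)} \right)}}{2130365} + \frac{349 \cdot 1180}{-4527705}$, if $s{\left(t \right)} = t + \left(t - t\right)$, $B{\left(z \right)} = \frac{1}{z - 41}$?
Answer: $- \frac{7545012368521}{82952712655995} \approx -0.090956$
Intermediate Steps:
$f{\left(q \right)} = -2$
$B{\left(z \right)} = \frac{1}{-41 + z}$
$s{\left(t \right)} = t$ ($s{\left(t \right)} = t + 0 = t$)
$\frac{s{\left(B{\left(f{\left(2 \right)} \right)} \right)}}{2130365} + \frac{349 \cdot 1180}{-4527705} = \frac{1}{\left(-41 - 2\right) 2130365} + \frac{349 \cdot 1180}{-4527705} = \frac{1}{-43} \cdot \frac{1}{2130365} + 411820 \left(- \frac{1}{4527705}\right) = \left(- \frac{1}{43}\right) \frac{1}{2130365} - \frac{82364}{905541} = - \frac{1}{91605695} - \frac{82364}{905541} = - \frac{7545012368521}{82952712655995}$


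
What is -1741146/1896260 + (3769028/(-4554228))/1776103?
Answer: -1760468828765330993/1917303274481146230 ≈ -0.91820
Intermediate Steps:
-1741146/1896260 + (3769028/(-4554228))/1776103 = -1741146*1/1896260 + (3769028*(-1/4554228))*(1/1776103) = -870573/948130 - 942257/1138557*1/1776103 = -870573/948130 - 942257/2022194503371 = -1760468828765330993/1917303274481146230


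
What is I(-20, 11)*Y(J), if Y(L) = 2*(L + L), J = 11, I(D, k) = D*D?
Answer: 17600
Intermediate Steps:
I(D, k) = D²
Y(L) = 4*L (Y(L) = 2*(2*L) = 4*L)
I(-20, 11)*Y(J) = (-20)²*(4*11) = 400*44 = 17600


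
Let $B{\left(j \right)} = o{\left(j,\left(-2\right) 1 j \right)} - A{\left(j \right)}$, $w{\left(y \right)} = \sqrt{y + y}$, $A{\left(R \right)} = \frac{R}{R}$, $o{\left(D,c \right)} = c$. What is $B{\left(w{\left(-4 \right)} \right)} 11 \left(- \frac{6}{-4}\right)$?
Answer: $- \frac{33}{2} - 66 i \sqrt{2} \approx -16.5 - 93.338 i$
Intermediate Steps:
$A{\left(R \right)} = 1$
$w{\left(y \right)} = \sqrt{2} \sqrt{y}$ ($w{\left(y \right)} = \sqrt{2 y} = \sqrt{2} \sqrt{y}$)
$B{\left(j \right)} = -1 - 2 j$ ($B{\left(j \right)} = \left(-2\right) 1 j - 1 = - 2 j - 1 = -1 - 2 j$)
$B{\left(w{\left(-4 \right)} \right)} 11 \left(- \frac{6}{-4}\right) = \left(-1 - 2 \sqrt{2} \sqrt{-4}\right) 11 \left(- \frac{6}{-4}\right) = \left(-1 - 2 \sqrt{2} \cdot 2 i\right) 11 \left(\left(-6\right) \left(- \frac{1}{4}\right)\right) = \left(-1 - 2 \cdot 2 i \sqrt{2}\right) 11 \cdot \frac{3}{2} = \left(-1 - 4 i \sqrt{2}\right) 11 \cdot \frac{3}{2} = \left(-11 - 44 i \sqrt{2}\right) \frac{3}{2} = - \frac{33}{2} - 66 i \sqrt{2}$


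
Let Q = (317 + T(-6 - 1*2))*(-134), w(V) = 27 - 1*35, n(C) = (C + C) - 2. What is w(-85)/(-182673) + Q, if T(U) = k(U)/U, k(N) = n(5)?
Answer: -7735105504/182673 ≈ -42344.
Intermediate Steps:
n(C) = -2 + 2*C (n(C) = 2*C - 2 = -2 + 2*C)
k(N) = 8 (k(N) = -2 + 2*5 = -2 + 10 = 8)
w(V) = -8 (w(V) = 27 - 35 = -8)
T(U) = 8/U
Q = -42344 (Q = (317 + 8/(-6 - 1*2))*(-134) = (317 + 8/(-6 - 2))*(-134) = (317 + 8/(-8))*(-134) = (317 + 8*(-⅛))*(-134) = (317 - 1)*(-134) = 316*(-134) = -42344)
w(-85)/(-182673) + Q = -8/(-182673) - 42344 = -8*(-1/182673) - 42344 = 8/182673 - 42344 = -7735105504/182673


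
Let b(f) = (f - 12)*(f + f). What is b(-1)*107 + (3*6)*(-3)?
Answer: 2728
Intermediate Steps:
b(f) = 2*f*(-12 + f) (b(f) = (-12 + f)*(2*f) = 2*f*(-12 + f))
b(-1)*107 + (3*6)*(-3) = (2*(-1)*(-12 - 1))*107 + (3*6)*(-3) = (2*(-1)*(-13))*107 + 18*(-3) = 26*107 - 54 = 2782 - 54 = 2728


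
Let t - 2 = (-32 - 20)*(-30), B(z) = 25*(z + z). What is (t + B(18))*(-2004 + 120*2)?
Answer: -4342968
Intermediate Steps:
B(z) = 50*z (B(z) = 25*(2*z) = 50*z)
t = 1562 (t = 2 + (-32 - 20)*(-30) = 2 - 52*(-30) = 2 + 1560 = 1562)
(t + B(18))*(-2004 + 120*2) = (1562 + 50*18)*(-2004 + 120*2) = (1562 + 900)*(-2004 + 240) = 2462*(-1764) = -4342968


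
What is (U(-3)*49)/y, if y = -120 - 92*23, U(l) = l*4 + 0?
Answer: 147/559 ≈ 0.26297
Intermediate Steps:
U(l) = 4*l (U(l) = 4*l + 0 = 4*l)
y = -2236 (y = -120 - 2116 = -2236)
(U(-3)*49)/y = ((4*(-3))*49)/(-2236) = -12*49*(-1/2236) = -588*(-1/2236) = 147/559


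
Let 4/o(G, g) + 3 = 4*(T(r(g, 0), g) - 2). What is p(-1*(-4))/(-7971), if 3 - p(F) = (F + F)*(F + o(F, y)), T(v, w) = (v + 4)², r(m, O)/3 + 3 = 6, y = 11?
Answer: 6439/1766905 ≈ 0.0036442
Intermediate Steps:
r(m, O) = 9 (r(m, O) = -9 + 3*6 = -9 + 18 = 9)
T(v, w) = (4 + v)²
o(G, g) = 4/665 (o(G, g) = 4/(-3 + 4*((4 + 9)² - 2)) = 4/(-3 + 4*(13² - 2)) = 4/(-3 + 4*(169 - 2)) = 4/(-3 + 4*167) = 4/(-3 + 668) = 4/665)
p(F) = 3 - 2*F*(4/665 + F) (p(F) = 3 - (F + F)*(F + 4/665) = 3 - 2*F*(4/665 + F))
p(-1*(-4))/(-7971) = (3 - 2*(-1*(-4))² - (-8)*(-4)/665)/(-7971) = (3 - 2*4² - 8/665*4)*(-1/7971) = (3 - 2*16 - 32/665)*(-1/7971) = (3 - 32 - 32/665)*(-1/7971) = -19317/665*(-1/7971) = 6439/1766905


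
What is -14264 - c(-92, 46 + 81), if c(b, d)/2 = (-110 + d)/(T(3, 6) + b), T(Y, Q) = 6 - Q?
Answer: -656127/46 ≈ -14264.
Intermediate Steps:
c(b, d) = 2*(-110 + d)/b (c(b, d) = 2*((-110 + d)/((6 - 1*6) + b)) = 2*((-110 + d)/((6 - 6) + b)) = 2*((-110 + d)/(0 + b)) = 2*((-110 + d)/b) = 2*(-110 + d)/b)
-14264 - c(-92, 46 + 81) = -14264 - 2*(-110 + (46 + 81))/(-92) = -14264 - 2*(-1)*(-110 + 127)/92 = -14264 - 2*(-1)*17/92 = -14264 - 1*(-17/46) = -14264 + 17/46 = -656127/46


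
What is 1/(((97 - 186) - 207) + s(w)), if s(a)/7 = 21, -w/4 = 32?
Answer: -1/149 ≈ -0.0067114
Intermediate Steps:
w = -128 (w = -4*32 = -128)
s(a) = 147 (s(a) = 7*21 = 147)
1/(((97 - 186) - 207) + s(w)) = 1/(((97 - 186) - 207) + 147) = 1/((-89 - 207) + 147) = 1/(-296 + 147) = 1/(-149) = -1/149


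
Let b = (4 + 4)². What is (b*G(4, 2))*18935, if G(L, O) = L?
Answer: 4847360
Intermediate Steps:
b = 64 (b = 8² = 64)
(b*G(4, 2))*18935 = (64*4)*18935 = 256*18935 = 4847360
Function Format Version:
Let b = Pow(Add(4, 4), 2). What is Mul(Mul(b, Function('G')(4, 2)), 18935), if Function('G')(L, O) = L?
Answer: 4847360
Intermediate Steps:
b = 64 (b = Pow(8, 2) = 64)
Mul(Mul(b, Function('G')(4, 2)), 18935) = Mul(Mul(64, 4), 18935) = Mul(256, 18935) = 4847360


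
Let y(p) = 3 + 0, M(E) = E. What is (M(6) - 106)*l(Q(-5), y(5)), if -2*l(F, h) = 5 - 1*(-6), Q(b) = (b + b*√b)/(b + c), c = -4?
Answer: 550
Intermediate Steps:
y(p) = 3
Q(b) = (b + b^(3/2))/(-4 + b) (Q(b) = (b + b*√b)/(b - 4) = (b + b^(3/2))/(-4 + b))
l(F, h) = -11/2 (l(F, h) = -(5 - 1*(-6))/2 = -(5 + 6)/2 = -½*11 = -11/2)
(M(6) - 106)*l(Q(-5), y(5)) = (6 - 106)*(-11/2) = -100*(-11/2) = 550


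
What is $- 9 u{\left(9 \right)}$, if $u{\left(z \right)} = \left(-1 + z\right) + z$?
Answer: $-153$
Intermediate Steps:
$u{\left(z \right)} = -1 + 2 z$
$- 9 u{\left(9 \right)} = - 9 \left(-1 + 2 \cdot 9\right) = - 9 \left(-1 + 18\right) = \left(-9\right) 17 = -153$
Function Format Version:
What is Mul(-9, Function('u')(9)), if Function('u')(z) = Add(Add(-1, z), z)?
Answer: -153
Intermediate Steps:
Function('u')(z) = Add(-1, Mul(2, z))
Mul(-9, Function('u')(9)) = Mul(-9, Add(-1, Mul(2, 9))) = Mul(-9, Add(-1, 18)) = Mul(-9, 17) = -153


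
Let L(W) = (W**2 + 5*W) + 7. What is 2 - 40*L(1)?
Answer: -518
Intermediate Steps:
L(W) = 7 + W**2 + 5*W
2 - 40*L(1) = 2 - 40*(7 + 1**2 + 5*1) = 2 - 40*(7 + 1 + 5) = 2 - 40*13 = 2 - 520 = -518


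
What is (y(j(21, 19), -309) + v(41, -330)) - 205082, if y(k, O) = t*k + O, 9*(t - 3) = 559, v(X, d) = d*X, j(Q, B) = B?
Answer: -1959155/9 ≈ -2.1768e+5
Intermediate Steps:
v(X, d) = X*d
t = 586/9 (t = 3 + (⅑)*559 = 3 + 559/9 = 586/9 ≈ 65.111)
y(k, O) = O + 586*k/9 (y(k, O) = 586*k/9 + O = O + 586*k/9)
(y(j(21, 19), -309) + v(41, -330)) - 205082 = ((-309 + (586/9)*19) + 41*(-330)) - 205082 = ((-309 + 11134/9) - 13530) - 205082 = (8353/9 - 13530) - 205082 = -113417/9 - 205082 = -1959155/9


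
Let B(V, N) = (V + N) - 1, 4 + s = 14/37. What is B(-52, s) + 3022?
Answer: 109719/37 ≈ 2965.4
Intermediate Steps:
s = -134/37 (s = -4 + 14/37 = -134/37 ≈ -3.6216)
B(V, N) = -1 + N + V (B(V, N) = (N + V) - 1 = -1 + N + V)
B(-52, s) + 3022 = (-1 - 134/37 - 52) + 3022 = -2095/37 + 3022 = 109719/37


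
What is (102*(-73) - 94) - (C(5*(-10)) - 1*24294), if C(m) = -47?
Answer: 16801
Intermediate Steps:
(102*(-73) - 94) - (C(5*(-10)) - 1*24294) = (102*(-73) - 94) - (-47 - 1*24294) = (-7446 - 94) - (-47 - 24294) = -7540 - 1*(-24341) = -7540 + 24341 = 16801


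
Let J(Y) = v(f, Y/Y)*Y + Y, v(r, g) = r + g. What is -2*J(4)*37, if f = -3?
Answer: 296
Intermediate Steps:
v(r, g) = g + r
J(Y) = -Y (J(Y) = (Y/Y - 3)*Y + Y = (1 - 3)*Y + Y = -2*Y + Y = -Y)
-2*J(4)*37 = -(-2)*4*37 = -2*(-4)*37 = 8*37 = 296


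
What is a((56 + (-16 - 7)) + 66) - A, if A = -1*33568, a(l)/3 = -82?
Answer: 33322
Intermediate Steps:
a(l) = -246 (a(l) = 3*(-82) = -246)
A = -33568
a((56 + (-16 - 7)) + 66) - A = -246 - 1*(-33568) = -246 + 33568 = 33322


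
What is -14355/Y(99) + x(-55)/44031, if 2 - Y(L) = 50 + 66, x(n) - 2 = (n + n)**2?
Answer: 70382737/557726 ≈ 126.20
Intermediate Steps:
x(n) = 2 + 4*n**2 (x(n) = 2 + (n + n)**2 = 2 + (2*n)**2 = 2 + 4*n**2)
Y(L) = -114 (Y(L) = 2 - (50 + 66) = 2 - 1*116 = 2 - 116 = -114)
-14355/Y(99) + x(-55)/44031 = -14355/(-114) + (2 + 4*(-55)**2)/44031 = -14355*(-1/114) + (2 + 4*3025)*(1/44031) = 4785/38 + (2 + 12100)*(1/44031) = 4785/38 + 12102*(1/44031) = 4785/38 + 4034/14677 = 70382737/557726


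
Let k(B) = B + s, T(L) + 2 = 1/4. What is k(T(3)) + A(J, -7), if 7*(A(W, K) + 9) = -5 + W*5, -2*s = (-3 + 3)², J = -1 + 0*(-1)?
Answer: -341/28 ≈ -12.179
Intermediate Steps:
J = -1 (J = -1 + 0 = -1)
s = 0 (s = -(-3 + 3)²/2 = -½*0² = -½*0 = 0)
T(L) = -7/4 (T(L) = -2 + 1/4 = -2 + ¼ = -7/4)
A(W, K) = -68/7 + 5*W/7 (A(W, K) = -9 + (-5 + W*5)/7 = -9 + (-5 + 5*W)/7 = -9 + (-5/7 + 5*W/7) = -68/7 + 5*W/7)
k(B) = B (k(B) = B + 0 = B)
k(T(3)) + A(J, -7) = -7/4 + (-68/7 + (5/7)*(-1)) = -7/4 + (-68/7 - 5/7) = -7/4 - 73/7 = -341/28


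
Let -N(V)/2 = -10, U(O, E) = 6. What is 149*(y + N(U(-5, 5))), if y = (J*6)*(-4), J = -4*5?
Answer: 74500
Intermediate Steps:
J = -20
N(V) = 20 (N(V) = -2*(-10) = 20)
y = 480 (y = -20*6*(-4) = -120*(-4) = 480)
149*(y + N(U(-5, 5))) = 149*(480 + 20) = 149*500 = 74500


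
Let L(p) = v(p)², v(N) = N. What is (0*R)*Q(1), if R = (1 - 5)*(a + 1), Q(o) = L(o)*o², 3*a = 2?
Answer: 0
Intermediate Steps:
a = ⅔ (a = (⅓)*2 = ⅔ ≈ 0.66667)
L(p) = p²
Q(o) = o⁴ (Q(o) = o²*o² = o⁴)
R = -20/3 (R = (1 - 5)*(⅔ + 1) = -4*5/3 = -20/3 ≈ -6.6667)
(0*R)*Q(1) = (0*(-20/3))*1⁴ = 0*1 = 0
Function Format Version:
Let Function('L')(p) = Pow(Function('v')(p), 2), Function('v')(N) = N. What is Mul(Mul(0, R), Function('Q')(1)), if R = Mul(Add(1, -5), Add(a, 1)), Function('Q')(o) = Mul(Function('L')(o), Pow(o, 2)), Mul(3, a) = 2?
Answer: 0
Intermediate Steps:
a = Rational(2, 3) (a = Mul(Rational(1, 3), 2) = Rational(2, 3) ≈ 0.66667)
Function('L')(p) = Pow(p, 2)
Function('Q')(o) = Pow(o, 4) (Function('Q')(o) = Mul(Pow(o, 2), Pow(o, 2)) = Pow(o, 4))
R = Rational(-20, 3) (R = Mul(Add(1, -5), Add(Rational(2, 3), 1)) = Mul(-4, Rational(5, 3)) = Rational(-20, 3) ≈ -6.6667)
Mul(Mul(0, R), Function('Q')(1)) = Mul(Mul(0, Rational(-20, 3)), Pow(1, 4)) = Mul(0, 1) = 0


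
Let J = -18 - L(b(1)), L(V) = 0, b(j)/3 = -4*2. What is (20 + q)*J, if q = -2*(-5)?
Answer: -540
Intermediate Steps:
b(j) = -24 (b(j) = 3*(-4*2) = 3*(-8) = -24)
q = 10
J = -18 (J = -18 - 1*0 = -18 + 0 = -18)
(20 + q)*J = (20 + 10)*(-18) = 30*(-18) = -540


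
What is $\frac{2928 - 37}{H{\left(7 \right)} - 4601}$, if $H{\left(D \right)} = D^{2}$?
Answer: $- \frac{2891}{4552} \approx -0.63511$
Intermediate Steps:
$\frac{2928 - 37}{H{\left(7 \right)} - 4601} = \frac{2928 - 37}{7^{2} - 4601} = \frac{2891}{49 - 4601} = \frac{2891}{-4552} = 2891 \left(- \frac{1}{4552}\right) = - \frac{2891}{4552}$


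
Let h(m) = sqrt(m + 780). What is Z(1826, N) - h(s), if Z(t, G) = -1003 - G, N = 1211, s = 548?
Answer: -2214 - 4*sqrt(83) ≈ -2250.4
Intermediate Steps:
h(m) = sqrt(780 + m)
Z(1826, N) - h(s) = (-1003 - 1*1211) - sqrt(780 + 548) = (-1003 - 1211) - sqrt(1328) = -2214 - 4*sqrt(83)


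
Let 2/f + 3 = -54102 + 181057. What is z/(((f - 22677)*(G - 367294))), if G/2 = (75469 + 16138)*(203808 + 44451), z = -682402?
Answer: 10829037338/16367988494848795033 ≈ 6.6160e-10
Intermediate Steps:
G = 45484524426 (G = 2*((75469 + 16138)*(203808 + 44451)) = 2*(91607*248259) = 2*22742262213 = 45484524426)
f = 1/63476 (f = 2/(-3 + (-54102 + 181057)) = 2/(-3 + 126955) = 2/126952 = 2*(1/126952) = 1/63476 ≈ 1.5754e-5)
z/(((f - 22677)*(G - 367294))) = -682402*1/((45484524426 - 367294)*(1/63476 - 22677)) = -682402/((-1439445251/63476*45484157132)) = -682402/(-16367988494848795033/15869) = -682402*(-15869/16367988494848795033) = 10829037338/16367988494848795033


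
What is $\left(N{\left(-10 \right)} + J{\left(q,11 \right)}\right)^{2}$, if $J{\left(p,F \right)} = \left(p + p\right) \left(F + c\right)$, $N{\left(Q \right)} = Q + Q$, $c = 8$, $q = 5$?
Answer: $28900$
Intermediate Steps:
$N{\left(Q \right)} = 2 Q$
$J{\left(p,F \right)} = 2 p \left(8 + F\right)$ ($J{\left(p,F \right)} = \left(p + p\right) \left(F + 8\right) = 2 p \left(8 + F\right)$)
$\left(N{\left(-10 \right)} + J{\left(q,11 \right)}\right)^{2} = \left(2 \left(-10\right) + 2 \cdot 5 \left(8 + 11\right)\right)^{2} = \left(-20 + 2 \cdot 5 \cdot 19\right)^{2} = \left(-20 + 190\right)^{2} = 170^{2} = 28900$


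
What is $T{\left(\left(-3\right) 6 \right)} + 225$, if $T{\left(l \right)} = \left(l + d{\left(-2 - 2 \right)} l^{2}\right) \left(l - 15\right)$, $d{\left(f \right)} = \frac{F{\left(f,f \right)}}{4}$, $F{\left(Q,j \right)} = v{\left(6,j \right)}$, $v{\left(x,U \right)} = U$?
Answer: $11511$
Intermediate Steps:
$F{\left(Q,j \right)} = j$
$d{\left(f \right)} = \frac{f}{4}$
$T{\left(l \right)} = \left(-15 + l\right) \left(l - l^{2}\right)$ ($T{\left(l \right)} = \left(l + \frac{-2 - 2}{4} l^{2}\right) \left(l - 15\right) = \left(l + \frac{1}{4} \left(-4\right) l^{2}\right) \left(-15 + l\right) = \left(l - l^{2}\right) \left(-15 + l\right) = \left(-15 + l\right) \left(l - l^{2}\right)$)
$T{\left(\left(-3\right) 6 \right)} + 225 = \left(-3\right) 6 \left(-15 - \left(\left(-3\right) 6\right)^{2} + 16 \left(\left(-3\right) 6\right)\right) + 225 = - 18 \left(-15 - \left(-18\right)^{2} + 16 \left(-18\right)\right) + 225 = - 18 \left(-15 - 324 - 288\right) + 225 = \left(-18\right) \left(-627\right) + 225 = 11286 + 225 = 11511$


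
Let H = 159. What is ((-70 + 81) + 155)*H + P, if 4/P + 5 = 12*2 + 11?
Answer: 395912/15 ≈ 26394.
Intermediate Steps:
P = 2/15 (P = 4/(-5 + (12*2 + 11)) = 4/(-5 + (24 + 11)) = 4/(-5 + 35) = 4/30 = 4*(1/30) = 2/15 ≈ 0.13333)
((-70 + 81) + 155)*H + P = ((-70 + 81) + 155)*159 + 2/15 = (11 + 155)*159 + 2/15 = 166*159 + 2/15 = 26394 + 2/15 = 395912/15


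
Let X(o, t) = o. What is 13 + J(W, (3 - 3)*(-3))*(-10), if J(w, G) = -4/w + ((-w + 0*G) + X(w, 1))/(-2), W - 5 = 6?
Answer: 183/11 ≈ 16.636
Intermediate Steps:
W = 11 (W = 5 + 6 = 11)
J(w, G) = -4/w (J(w, G) = -4/w + ((-w + 0*G) + w)/(-2) = -4/w + ((-w + 0) + w)*(-½) = -4/w + (-w + w)*(-½) = -4/w + 0*(-½) = -4/w + 0 = -4/w)
13 + J(W, (3 - 3)*(-3))*(-10) = 13 - 4/11*(-10) = 13 + 40/11 = 183/11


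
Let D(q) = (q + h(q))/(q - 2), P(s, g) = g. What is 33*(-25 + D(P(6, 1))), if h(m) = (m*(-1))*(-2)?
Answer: -924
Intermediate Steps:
h(m) = 2*m (h(m) = -m*(-2) = 2*m)
D(q) = 3*q/(-2 + q) (D(q) = (q + 2*q)/(q - 2) = (3*q)/(-2 + q) = 3*q/(-2 + q))
33*(-25 + D(P(6, 1))) = 33*(-25 + 3*1/(-2 + 1)) = 33*(-25 + 3*1/(-1)) = 33*(-25 + 3*1*(-1)) = 33*(-25 - 3) = 33*(-28) = -924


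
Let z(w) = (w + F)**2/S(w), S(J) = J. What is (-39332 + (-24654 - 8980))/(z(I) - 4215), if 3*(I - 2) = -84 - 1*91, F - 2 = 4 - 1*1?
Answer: 36993762/2160721 ≈ 17.121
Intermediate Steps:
F = 5 (F = 2 + (4 - 1*1) = 2 + (4 - 1) = 2 + 3 = 5)
I = -169/3 (I = 2 + (-84 - 1*91)/3 = 2 + (-84 - 91)/3 = 2 + (1/3)*(-175) = 2 - 175/3 = -169/3 ≈ -56.333)
z(w) = (5 + w)**2/w (z(w) = (w + 5)**2/w = (5 + w)**2/w)
(-39332 + (-24654 - 8980))/(z(I) - 4215) = (-39332 + (-24654 - 8980))/((5 - 169/3)**2/(-169/3) - 4215) = (-39332 - 33634)/(-3*(-154/3)**2/169 - 4215) = -72966/(-3/169*23716/9 - 4215) = -72966/(-23716/507 - 4215) = -72966/(-2160721/507) = -72966*(-507/2160721) = 36993762/2160721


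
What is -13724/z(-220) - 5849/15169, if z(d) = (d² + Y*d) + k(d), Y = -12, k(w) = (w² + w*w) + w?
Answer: -24354744/50891995 ≈ -0.47856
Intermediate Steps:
k(w) = w + 2*w² (k(w) = (w² + w²) + w = 2*w² + w = w + 2*w²)
z(d) = d² - 12*d + d*(1 + 2*d) (z(d) = (d² - 12*d) + d*(1 + 2*d) = d² - 12*d + d*(1 + 2*d))
-13724/z(-220) - 5849/15169 = -13724*(-1/(220*(-11 + 3*(-220)))) - 5849/15169 = -13724*(-1/(220*(-11 - 660))) - 5849*1/15169 = -13724/((-220*(-671))) - 5849/15169 = -13724/147620 - 5849/15169 = -13724*1/147620 - 5849/15169 = -3431/36905 - 5849/15169 = -24354744/50891995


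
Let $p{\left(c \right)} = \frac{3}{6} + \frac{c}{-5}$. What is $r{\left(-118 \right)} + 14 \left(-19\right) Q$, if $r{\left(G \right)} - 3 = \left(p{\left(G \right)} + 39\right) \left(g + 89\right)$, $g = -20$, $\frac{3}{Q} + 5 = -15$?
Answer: $\frac{21984}{5} \approx 4396.8$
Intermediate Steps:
$Q = - \frac{3}{20}$ ($Q = \frac{3}{-5 - 15} = \frac{3}{-20} = 3 \left(- \frac{1}{20}\right) = - \frac{3}{20} \approx -0.15$)
$p{\left(c \right)} = \frac{1}{2} - \frac{c}{5}$ ($p{\left(c \right)} = 3 \cdot \frac{1}{6} + c \left(- \frac{1}{5}\right) = \frac{1}{2} - \frac{c}{5}$)
$r{\left(G \right)} = \frac{5457}{2} - \frac{69 G}{5}$ ($r{\left(G \right)} = 3 + \left(\left(\frac{1}{2} - \frac{G}{5}\right) + 39\right) \left(-20 + 89\right) = 3 + \left(\frac{79}{2} - \frac{G}{5}\right) 69 = 3 - \left(- \frac{5451}{2} + \frac{69 G}{5}\right) = \frac{5457}{2} - \frac{69 G}{5}$)
$r{\left(-118 \right)} + 14 \left(-19\right) Q = \left(\frac{5457}{2} - - \frac{8142}{5}\right) + 14 \left(-19\right) \left(- \frac{3}{20}\right) = \left(\frac{5457}{2} + \frac{8142}{5}\right) - - \frac{399}{10} = \frac{43569}{10} + \frac{399}{10} = \frac{21984}{5}$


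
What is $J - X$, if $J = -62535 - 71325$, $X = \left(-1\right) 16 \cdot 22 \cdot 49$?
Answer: $-116612$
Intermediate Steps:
$X = -17248$ ($X = \left(-16\right) 22 \cdot 49 = \left(-352\right) 49 = -17248$)
$J = -133860$ ($J = -62535 - 71325 = -133860$)
$J - X = -133860 - -17248 = -133860 + 17248 = -116612$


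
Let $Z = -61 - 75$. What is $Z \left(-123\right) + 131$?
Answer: $16859$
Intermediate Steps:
$Z = -136$ ($Z = -61 - 75 = -136$)
$Z \left(-123\right) + 131 = \left(-136\right) \left(-123\right) + 131 = 16728 + 131 = 16859$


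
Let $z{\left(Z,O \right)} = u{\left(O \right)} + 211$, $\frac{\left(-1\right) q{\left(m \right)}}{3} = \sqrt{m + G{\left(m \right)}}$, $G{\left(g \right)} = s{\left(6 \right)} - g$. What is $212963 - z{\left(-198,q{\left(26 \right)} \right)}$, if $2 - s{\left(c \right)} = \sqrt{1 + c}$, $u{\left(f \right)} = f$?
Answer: $212752 + 3 \sqrt{2 - \sqrt{7}} \approx 2.1275 \cdot 10^{5} + 2.4108 i$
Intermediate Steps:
$s{\left(c \right)} = 2 - \sqrt{1 + c}$
$G{\left(g \right)} = 2 - g - \sqrt{7}$ ($G{\left(g \right)} = \left(2 - \sqrt{1 + 6}\right) - g = \left(2 - \sqrt{7}\right) - g = 2 - g - \sqrt{7}$)
$q{\left(m \right)} = - 3 \sqrt{2 - \sqrt{7}}$ ($q{\left(m \right)} = - 3 \sqrt{m - \left(-2 + m + \sqrt{7}\right)} = - 3 \sqrt{2 - \sqrt{7}}$)
$z{\left(Z,O \right)} = 211 + O$ ($z{\left(Z,O \right)} = O + 211 = 211 + O$)
$212963 - z{\left(-198,q{\left(26 \right)} \right)} = 212963 - \left(211 - 3 \sqrt{2 - \sqrt{7}}\right) = 212752 + 3 \sqrt{2 - \sqrt{7}}$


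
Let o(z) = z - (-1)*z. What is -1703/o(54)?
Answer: -1703/108 ≈ -15.769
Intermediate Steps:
o(z) = 2*z (o(z) = z + z = 2*z)
-1703/o(54) = -1703/(2*54) = -1703/108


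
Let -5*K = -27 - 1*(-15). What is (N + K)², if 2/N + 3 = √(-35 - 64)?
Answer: 22123/4050 - 211*I*√11/810 ≈ 5.4625 - 0.86396*I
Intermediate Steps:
K = 12/5 (K = -(-27 - 1*(-15))/5 = -(-27 + 15)/5 = -⅕*(-12) = 12/5 ≈ 2.4000)
N = 2/(-3 + 3*I*√11) (N = 2/(-3 + √(-35 - 64)) = 2/(-3 + √(-99)) = 2/(-3 + 3*I*√11) ≈ -0.055556 - 0.18426*I)
(N + K)² = ((-1/18 - I*√11/18) + 12/5)² = (211/90 - I*√11/18)²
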